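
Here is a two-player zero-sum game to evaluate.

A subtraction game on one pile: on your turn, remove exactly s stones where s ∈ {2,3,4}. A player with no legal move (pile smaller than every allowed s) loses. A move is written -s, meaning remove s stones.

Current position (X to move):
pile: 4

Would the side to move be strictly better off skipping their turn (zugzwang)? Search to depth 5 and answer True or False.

ply 1, X at 4 | -2=-1→2; -3=+1→1*; -4=+1→0
ply 2: 1 is terminal -1 (O); from 4 depth 5
if X skipped the turn, O would face:
~ ply 1, O at 4 | -2=-1→2; -3=+1→1*; -4=+1→0
~ ply 2: 1 is terminal -1 (X); from 4 depth 5
compare (X): move=+1 vs pass=-1

zugzwang(4, X) = False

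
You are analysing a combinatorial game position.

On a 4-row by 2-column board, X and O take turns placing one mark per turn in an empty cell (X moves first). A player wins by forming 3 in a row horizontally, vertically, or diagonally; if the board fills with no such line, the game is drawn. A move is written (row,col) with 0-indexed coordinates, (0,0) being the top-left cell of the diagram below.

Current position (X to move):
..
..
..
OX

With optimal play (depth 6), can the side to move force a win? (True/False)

[../../../OX] X move#1: (0,0):+0/X./../../OX*, (0,1):+0/.X/../../OX, (1,0):+0/../X./../OX, (1,1):+0/../.X/../OX, (2,0):+0/../../X./OX, (2,1):+0/../../.X/OX
[X./../../OX] O move#2: (0,1):+0/XO/../../OX*, (1,0):+0/X./O./../OX, (1,1):+0/X./.O/../OX, (2,0):+0/X./../O./OX, (2,1):+0/X./../.O/OX
[XO/../../OX] X move#3: (1,0):+0/XO/X./../OX*, (1,1):+0/XO/.X/../OX, (2,0):+0/XO/../X./OX, (2,1):+0/XO/../.X/OX
[XO/X./../OX] O move#4: (1,1):-1/XO/XO/../OX, (2,0):+0/XO/X./O./OX*, (2,1):-1/XO/X./.O/OX
[XO/X./O./OX] X move#5: (1,1):+0/XO/XX/O./OX*, (2,1):+0/XO/X./OX/OX
[XO/XX/O./OX] O move#6: (2,1):+0/XO/XX/OO/OX*
[XO/XX/OO/OX] end (terminal +0, X#7); searched ../../../OX to 6

X winning at [../../../OX]: False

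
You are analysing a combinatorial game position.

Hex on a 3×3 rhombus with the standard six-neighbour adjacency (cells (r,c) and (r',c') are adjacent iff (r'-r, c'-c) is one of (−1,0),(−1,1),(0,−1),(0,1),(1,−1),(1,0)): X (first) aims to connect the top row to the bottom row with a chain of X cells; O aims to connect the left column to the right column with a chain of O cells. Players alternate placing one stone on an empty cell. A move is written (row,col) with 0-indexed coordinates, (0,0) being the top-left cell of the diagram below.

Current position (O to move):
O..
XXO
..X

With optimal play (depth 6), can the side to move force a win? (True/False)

O winning at [O../XXO/..X]: False

[O../XXO/..X] O move#1: (0,1):-1/OO./XXO/..X*, (0,2):-1/O.O/XXO/..X, (2,0):-1/O../XXO/O.X, (2,1):-1/O../XXO/.OX
[OO./XXO/..X] X move#2: (0,2):+1/OOX/XXO/..X*, (2,0):-1/OO./XXO/X.X, (2,1):-1/OO./XXO/.XX
[OOX/XXO/..X] O move#3: (2,0):-1/OOX/XXO/O.X*, (2,1):-1/OOX/XXO/.OX
[OOX/XXO/O.X] X move#4: (2,1):+1/OOX/XXO/OXX*
[OOX/XXO/OXX] end (terminal -1, O#5); searched O../XXO/..X to 6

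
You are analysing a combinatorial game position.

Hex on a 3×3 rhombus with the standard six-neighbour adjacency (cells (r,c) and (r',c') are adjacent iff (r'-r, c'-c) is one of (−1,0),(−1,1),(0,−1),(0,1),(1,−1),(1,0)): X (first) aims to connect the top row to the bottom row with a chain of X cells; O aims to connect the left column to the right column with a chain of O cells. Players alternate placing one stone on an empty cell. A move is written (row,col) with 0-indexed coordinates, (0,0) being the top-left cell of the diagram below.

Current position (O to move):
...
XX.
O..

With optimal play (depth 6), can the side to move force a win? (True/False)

O winning at [.../XX./O..]: True

ply 1, O at .../XX./O.. | (0,0)=-1→O../XX./O..; (0,1)=-1→.O./XX./O..; (0,2)=-1→..O/XX./O..; (1,2)=-1→.../XXO/O..; (2,1)=+1→.../XX./OO.*; (2,2)=-1→.../XX./O.O
ply 2, X at .../XX./OO. | (0,0)=-1→X../XX./OO.*; (0,1)=-1→.X./XX./OO.; (0,2)=-1→..X/XX./OO.; (1,2)=-1→.../XXX/OO.; (2,2)=-1→.../XX./OOX
ply 3, O at X../XX./OO. | (0,1)=+1→XO./XX./OO.*; (0,2)=+1→X.O/XX./OO.; (1,2)=+1→X../XXO/OO.; (2,2)=+1→X../XX./OOO
ply 4, X at XO./XX./OO. | (0,2)=-1→XOX/XX./OO.*; (1,2)=-1→XO./XXX/OO.; (2,2)=-1→XO./XX./OOX
ply 5, O at XOX/XX./OO. | (1,2)=+1→XOX/XXO/OO.*; (2,2)=+1→XOX/XX./OOO
ply 6: XOX/XXO/OO. is terminal -1 (X); from .../XX./O.. depth 6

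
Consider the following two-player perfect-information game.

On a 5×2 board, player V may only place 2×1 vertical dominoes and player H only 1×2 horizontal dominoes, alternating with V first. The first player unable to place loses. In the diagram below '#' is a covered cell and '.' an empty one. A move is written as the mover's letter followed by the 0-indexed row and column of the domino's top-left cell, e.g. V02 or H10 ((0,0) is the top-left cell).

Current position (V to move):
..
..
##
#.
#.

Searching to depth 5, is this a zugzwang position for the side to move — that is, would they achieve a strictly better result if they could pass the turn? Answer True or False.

zugzwang(../../##/#./#., V) = False

ply 1, V at ../../##/#./#. | V00=+1→#./#./##/#./#.*; V01=+1→.#/.#/##/#./#.; V31=-1→../../##/##/##
ply 2: #./#./##/#./#. is terminal -1 (H); from ../../##/#./#. depth 5
pass branch (H moves first from the same position):
  | ply 1, H at ../../##/#./#. | H00=+1→##/../##/#./#.*; H10=+1→../##/##/#./#.
  | ply 2, V at ##/../##/#./#. | V31=-1→##/../##/##/##*
  | ply 3, H at ##/../##/##/## | H10=+1→##/##/##/##/##*
  | ply 4: ##/##/##/##/## is terminal -1 (V); from ../../##/#./#. depth 5
V moving scores +1; V passing scores -1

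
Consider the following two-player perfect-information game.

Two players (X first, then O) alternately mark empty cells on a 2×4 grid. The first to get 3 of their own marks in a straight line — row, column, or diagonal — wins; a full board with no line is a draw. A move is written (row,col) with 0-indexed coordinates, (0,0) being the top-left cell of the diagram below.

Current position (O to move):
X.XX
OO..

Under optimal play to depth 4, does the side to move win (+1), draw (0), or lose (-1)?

p1 O@[X.XX/OO..]: (0,1)[XOXX/OO..]+0 (1,2)[X.XX/OOO.]+1* (1,3)[X.XX/OO.O]-1
p2 X@[X.XX/OOO.] terminal -1; root [X.XX/OO..] d4

value(X.XX/OO.., O) = +1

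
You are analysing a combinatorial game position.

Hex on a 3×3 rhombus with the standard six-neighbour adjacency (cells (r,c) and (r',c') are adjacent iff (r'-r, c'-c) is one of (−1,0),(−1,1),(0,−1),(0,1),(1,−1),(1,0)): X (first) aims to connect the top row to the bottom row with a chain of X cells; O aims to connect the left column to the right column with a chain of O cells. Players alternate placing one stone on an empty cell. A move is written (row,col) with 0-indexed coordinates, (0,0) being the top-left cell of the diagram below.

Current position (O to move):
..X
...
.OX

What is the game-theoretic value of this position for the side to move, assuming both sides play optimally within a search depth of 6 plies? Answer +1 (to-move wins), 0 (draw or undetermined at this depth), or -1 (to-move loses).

[..X/.../.OX] O move#1: (0,0):-1/O.X/.../.OX*, (0,1):-1/.OX/.../.OX, (1,0):-1/..X/O../.OX, (1,1):-1/..X/.O./.OX, (1,2):-1/..X/..O/.OX, (2,0):-1/..X/.../OOX
[O.X/.../.OX] X move#2: (0,1):+1/OXX/.../.OX*, (1,0):+1/O.X/X../.OX, (1,1):+1/O.X/.X./.OX, (1,2):+1/O.X/..X/.OX, (2,0):+1/O.X/.../XOX
[OXX/.../.OX] O move#3: (1,0):-1/OXX/O../.OX*, (1,1):-1/OXX/.O./.OX, (1,2):-1/OXX/..O/.OX, (2,0):-1/OXX/.../OOX
[OXX/O../.OX] X move#4: (1,1):+1/OXX/OX./.OX*, (1,2):+1/OXX/O.X/.OX, (2,0):+1/OXX/O../XOX
[OXX/OX./.OX] O move#5: (1,2):-1/OXX/OXO/.OX*, (2,0):-1/OXX/OX./OOX
[OXX/OXO/.OX] X move#6: (2,0):+1/OXX/OXO/XOX*
[OXX/OXO/XOX] end (terminal -1, O#7); searched ..X/.../.OX to 6

value(..X/.../.OX, O) = -1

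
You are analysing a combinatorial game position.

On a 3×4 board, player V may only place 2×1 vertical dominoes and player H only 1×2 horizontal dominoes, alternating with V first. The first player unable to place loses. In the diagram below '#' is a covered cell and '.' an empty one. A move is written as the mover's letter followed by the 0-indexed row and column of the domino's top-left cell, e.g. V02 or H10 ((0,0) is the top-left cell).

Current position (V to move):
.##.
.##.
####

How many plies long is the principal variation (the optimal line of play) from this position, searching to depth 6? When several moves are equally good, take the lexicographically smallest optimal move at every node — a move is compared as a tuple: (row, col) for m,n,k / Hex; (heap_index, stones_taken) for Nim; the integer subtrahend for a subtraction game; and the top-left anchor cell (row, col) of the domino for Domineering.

p1 V@[.##./.##./####]: V00[###./###./####]+1* V03[.###/.###/####]+1
p2 H@[###./###./####] terminal -1; root [.##./.##./####] d6

PV length from [.##./.##./####]: 1 ply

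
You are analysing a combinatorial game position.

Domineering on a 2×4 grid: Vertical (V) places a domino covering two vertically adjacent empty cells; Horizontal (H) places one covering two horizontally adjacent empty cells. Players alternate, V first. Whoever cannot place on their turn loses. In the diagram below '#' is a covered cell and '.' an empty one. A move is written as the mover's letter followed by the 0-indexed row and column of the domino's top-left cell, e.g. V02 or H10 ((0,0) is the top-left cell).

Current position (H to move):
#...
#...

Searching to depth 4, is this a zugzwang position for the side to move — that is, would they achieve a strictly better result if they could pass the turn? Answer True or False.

[#.../#...] H move#1: H01:+1/###./#...*, H02:+1/#.##/#..., H11:+1/#.../###., H12:+1/#.../#.##
[###./#...] V move#2: V03:-1/####/#..#*
[####/#..#] H move#3: H11:+1/####/####*
[####/####] end (terminal -1, V#4); searched #.../#... to 4
if H skipped the turn, V would face:
~ [#.../#...] V move#1: V01:-1/##../##.., V02:+1/#.#./#.#.*, V03:-1/#..#/#..#
~ [#.#./#.#.] end (terminal -1, H#2); searched #.../#... to 4
compare (H): move=+1 vs pass=-1

zugzwang(#.../#..., H) = False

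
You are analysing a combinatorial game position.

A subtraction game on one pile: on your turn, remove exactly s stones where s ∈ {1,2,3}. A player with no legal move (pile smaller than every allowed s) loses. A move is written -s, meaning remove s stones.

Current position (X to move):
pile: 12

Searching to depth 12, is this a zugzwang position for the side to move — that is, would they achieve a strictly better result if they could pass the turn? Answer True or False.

zugzwang(12, X) = True

[12] X move#1: -1:-1/11*, -2:-1/10, -3:-1/9
[11] O move#2: -1:-1/10, -2:-1/9, -3:+1/8*
[8] X move#3: -1:-1/7*, -2:-1/6, -3:-1/5
[7] O move#4: -1:-1/6, -2:-1/5, -3:+1/4*
[4] X move#5: -1:-1/3*, -2:-1/2, -3:-1/1
[3] O move#6: -1:-1/2, -2:-1/1, -3:+1/0*
[0] end (terminal -1, X#7); searched 12 to 12
if X skipped the turn, O would face:
~ [12] O move#1: -1:-1/11*, -2:-1/10, -3:-1/9
~ [11] X move#2: -1:-1/10, -2:-1/9, -3:+1/8*
~ [8] O move#3: -1:-1/7*, -2:-1/6, -3:-1/5
~ [7] X move#4: -1:-1/6, -2:-1/5, -3:+1/4*
~ [4] O move#5: -1:-1/3*, -2:-1/2, -3:-1/1
~ [3] X move#6: -1:-1/2, -2:-1/1, -3:+1/0*
~ [0] end (terminal -1, O#7); searched 12 to 12
compare (X): move=-1 vs pass=+1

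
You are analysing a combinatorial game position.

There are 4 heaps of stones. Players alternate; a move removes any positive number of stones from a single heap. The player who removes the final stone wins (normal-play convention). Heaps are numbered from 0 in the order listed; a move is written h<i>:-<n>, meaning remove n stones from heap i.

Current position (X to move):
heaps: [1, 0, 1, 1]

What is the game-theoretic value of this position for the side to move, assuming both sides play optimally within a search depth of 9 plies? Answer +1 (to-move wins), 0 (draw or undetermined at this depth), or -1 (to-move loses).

value((1,0,1,1), X) = +1

p1 X@[(1,0,1,1)]: h0:-1[(0,0,1,1)]+1* h2:-1[(1,0,0,1)]+1 h3:-1[(1,0,1,0)]+1
p2 O@[(0,0,1,1)]: h2:-1[(0,0,0,1)]-1* h3:-1[(0,0,1,0)]-1
p3 X@[(0,0,0,1)]: h3:-1[(0,0,0,0)]+1*
p4 O@[(0,0,0,0)] terminal -1; root [(1,0,1,1)] d9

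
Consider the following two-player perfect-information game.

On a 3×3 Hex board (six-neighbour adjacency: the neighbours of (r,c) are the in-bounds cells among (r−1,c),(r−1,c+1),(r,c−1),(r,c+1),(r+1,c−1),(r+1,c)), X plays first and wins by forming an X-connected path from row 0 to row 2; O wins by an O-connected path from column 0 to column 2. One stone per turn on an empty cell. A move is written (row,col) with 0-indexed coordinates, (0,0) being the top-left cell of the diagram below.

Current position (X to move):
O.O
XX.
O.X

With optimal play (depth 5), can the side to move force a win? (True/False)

[O.O/XX./O.X] X move#1: (0,1):+1/OXO/XX./O.X*, (1,2):-1/O.O/XXX/O.X, (2,1):-1/O.O/XX./OXX
[OXO/XX./O.X] O move#2: (1,2):-1/OXO/XXO/O.X*, (2,1):-1/OXO/XX./OOX
[OXO/XXO/O.X] X move#3: (2,1):+1/OXO/XXO/OXX*
[OXO/XXO/OXX] end (terminal -1, O#4); searched O.O/XX./O.X to 5

X winning at [O.O/XX./O.X]: True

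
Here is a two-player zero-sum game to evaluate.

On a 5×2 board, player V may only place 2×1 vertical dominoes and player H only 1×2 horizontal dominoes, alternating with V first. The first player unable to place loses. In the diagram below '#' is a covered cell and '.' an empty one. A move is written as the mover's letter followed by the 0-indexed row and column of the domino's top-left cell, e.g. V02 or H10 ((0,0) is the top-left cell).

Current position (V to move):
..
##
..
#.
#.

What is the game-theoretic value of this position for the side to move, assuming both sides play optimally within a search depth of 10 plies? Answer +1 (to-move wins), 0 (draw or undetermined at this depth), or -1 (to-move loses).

value(../##/../#./#., V) = -1

p1 V@[../##/../#./#.]: V21[../##/.#/##/#.]-1* V31[../##/../##/##]-1
p2 H@[../##/.#/##/#.]: H00[##/##/.#/##/#.]+1*
p3 V@[##/##/.#/##/#.] terminal -1; root [../##/../#./#.] d10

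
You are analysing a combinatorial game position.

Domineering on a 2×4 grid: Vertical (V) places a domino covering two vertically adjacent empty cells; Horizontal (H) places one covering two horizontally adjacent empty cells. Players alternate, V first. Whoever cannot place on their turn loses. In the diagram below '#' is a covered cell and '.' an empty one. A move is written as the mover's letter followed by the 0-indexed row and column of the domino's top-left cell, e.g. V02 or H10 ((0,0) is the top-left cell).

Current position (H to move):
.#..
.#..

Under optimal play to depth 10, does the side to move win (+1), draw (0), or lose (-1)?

value(.#../.#.., H) = +1

p1 H@[.#../.#..]: H02[.###/.#..]+1* H12[.#../.###]+1
p2 V@[.###/.#..]: V00[####/##..]-1*
p3 H@[####/##..]: H12[####/####]+1*
p4 V@[####/####] terminal -1; root [.#../.#..] d10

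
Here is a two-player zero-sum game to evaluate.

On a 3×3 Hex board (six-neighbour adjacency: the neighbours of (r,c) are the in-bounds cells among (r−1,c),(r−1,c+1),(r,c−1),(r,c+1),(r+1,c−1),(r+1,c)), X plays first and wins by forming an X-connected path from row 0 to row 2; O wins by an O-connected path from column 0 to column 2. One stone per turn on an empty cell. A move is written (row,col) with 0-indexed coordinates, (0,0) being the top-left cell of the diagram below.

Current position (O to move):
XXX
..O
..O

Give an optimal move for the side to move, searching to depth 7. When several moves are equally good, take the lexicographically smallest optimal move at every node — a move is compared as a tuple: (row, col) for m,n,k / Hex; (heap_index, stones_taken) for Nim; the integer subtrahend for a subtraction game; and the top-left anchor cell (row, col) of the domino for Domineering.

ply 1, O at XXX/..O/..O | (1,0)=-1→XXX/O.O/..O; (1,1)=+1→XXX/.OO/..O*; (2,0)=+1→XXX/..O/O.O; (2,1)=-1→XXX/..O/.OO
ply 2, X at XXX/.OO/..O | (1,0)=-1→XXX/XOO/..O*; (2,0)=-1→XXX/.OO/X.O; (2,1)=-1→XXX/.OO/.XO
ply 3, O at XXX/XOO/..O | (2,0)=+1→XXX/XOO/O.O*; (2,1)=-1→XXX/XOO/.OO
ply 4: XXX/XOO/O.O is terminal -1 (X); from XXX/..O/..O depth 7

O's best at [XXX/..O/..O]: (1,1)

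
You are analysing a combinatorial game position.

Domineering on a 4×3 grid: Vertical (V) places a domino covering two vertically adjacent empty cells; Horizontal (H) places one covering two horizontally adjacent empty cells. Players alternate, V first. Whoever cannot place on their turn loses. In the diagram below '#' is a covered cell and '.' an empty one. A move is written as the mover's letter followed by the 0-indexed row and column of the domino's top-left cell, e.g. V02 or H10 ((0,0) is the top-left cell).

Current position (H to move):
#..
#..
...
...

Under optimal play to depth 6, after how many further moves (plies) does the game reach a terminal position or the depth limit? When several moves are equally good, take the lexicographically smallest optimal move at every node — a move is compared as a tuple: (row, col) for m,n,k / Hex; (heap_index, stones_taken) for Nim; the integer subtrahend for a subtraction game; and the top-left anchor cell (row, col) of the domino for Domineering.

PV length from [#../#../.../...]: 4 plies

[#../#../.../...] H move#1: H01:-1/###/#../.../...*, H11:-1/#../###/.../..., H20:-1/#../#../##./..., H21:-1/#../#../.##/..., H30:-1/#../#../.../##., H31:-1/#../#../.../.##
[###/#../.../...] V move#2: V11:+1/###/##./.#./...*, V12:-1/###/#.#/..#/..., V20:-1/###/#../#../#.., V21:+1/###/#../.#./.#., V22:-1/###/#../..#/..#
[###/##./.#./...] H move#3: H30:-1/###/##./.#./##.*, H31:-1/###/##./.#./.##
[###/##./.#./##.] V move#4: V12:+1/###/###/.##/##.*, V22:+1/###/##./.##/###
[###/###/.##/##.] end (terminal -1, H#5); searched #../#../.../... to 6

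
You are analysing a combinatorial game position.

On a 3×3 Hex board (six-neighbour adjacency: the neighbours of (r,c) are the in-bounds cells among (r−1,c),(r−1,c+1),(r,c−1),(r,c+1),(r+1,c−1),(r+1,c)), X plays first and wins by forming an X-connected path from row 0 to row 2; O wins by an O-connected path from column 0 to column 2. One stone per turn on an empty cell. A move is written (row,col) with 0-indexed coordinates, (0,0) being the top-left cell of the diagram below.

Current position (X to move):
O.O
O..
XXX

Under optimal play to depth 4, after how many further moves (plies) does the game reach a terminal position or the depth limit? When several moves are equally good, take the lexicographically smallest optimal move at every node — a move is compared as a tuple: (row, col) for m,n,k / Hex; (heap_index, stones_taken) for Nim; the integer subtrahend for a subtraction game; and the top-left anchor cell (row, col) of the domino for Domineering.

PV length from [O.O/O../XXX]: 2 plies

[O.O/O../XXX] X move#1: (0,1):-1/OXO/O../XXX*, (1,1):-1/O.O/OX./XXX, (1,2):-1/O.O/O.X/XXX
[OXO/O../XXX] O move#2: (1,1):+1/OXO/OO./XXX*, (1,2):-1/OXO/O.O/XXX
[OXO/OO./XXX] end (terminal -1, X#3); searched O.O/O../XXX to 4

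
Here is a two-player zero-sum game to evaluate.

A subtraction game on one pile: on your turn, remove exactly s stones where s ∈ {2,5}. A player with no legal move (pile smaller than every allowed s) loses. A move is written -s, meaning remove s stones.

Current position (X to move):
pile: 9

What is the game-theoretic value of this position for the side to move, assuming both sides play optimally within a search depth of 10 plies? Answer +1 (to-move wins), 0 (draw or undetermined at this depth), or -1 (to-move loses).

p1 X@[9]: -2[7]+1* -5[4]+1
p2 O@[7]: -2[5]-1* -5[2]-1
p3 X@[5]: -2[3]-1 -5[0]+1*
p4 O@[0] terminal -1; root [9] d10

value(9, X) = +1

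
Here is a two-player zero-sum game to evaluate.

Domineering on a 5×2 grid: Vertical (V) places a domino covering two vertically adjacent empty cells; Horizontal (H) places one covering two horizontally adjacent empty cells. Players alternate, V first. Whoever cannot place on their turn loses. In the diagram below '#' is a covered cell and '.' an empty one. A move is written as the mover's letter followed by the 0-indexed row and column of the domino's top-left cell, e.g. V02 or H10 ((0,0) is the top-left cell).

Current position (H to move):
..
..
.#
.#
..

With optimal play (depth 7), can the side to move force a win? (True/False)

[../../.#/.#/..] H move#1: H00:+1/##/../.#/.#/..*, H10:+1/../##/.#/.#/.., H40:-1/../../.#/.#/##
[##/../.#/.#/..] V move#2: V10:-1/##/#./##/.#/..*, V20:-1/##/../##/##/.., V30:-1/##/../.#/##/#.
[##/#./##/.#/..] H move#3: H40:+1/##/#./##/.#/##*
[##/#./##/.#/##] end (terminal -1, V#4); searched ../../.#/.#/.. to 7

H winning at [../../.#/.#/..]: True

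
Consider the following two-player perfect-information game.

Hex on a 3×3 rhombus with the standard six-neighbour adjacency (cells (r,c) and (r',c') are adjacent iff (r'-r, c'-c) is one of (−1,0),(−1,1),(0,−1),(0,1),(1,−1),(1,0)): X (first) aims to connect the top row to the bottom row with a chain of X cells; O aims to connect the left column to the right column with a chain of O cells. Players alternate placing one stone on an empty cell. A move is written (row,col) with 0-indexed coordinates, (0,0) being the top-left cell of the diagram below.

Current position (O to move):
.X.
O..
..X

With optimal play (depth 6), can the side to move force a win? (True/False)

ply 1, O at .X./O../..X | (0,0)=-1→OX./O../..X; (0,2)=-1→.XO/O../..X; (1,1)=+1→.X./OO./..X*; (1,2)=-1→.X./O.O/..X; (2,0)=-1→.X./O../O.X; (2,1)=-1→.X./O../.OX
ply 2, X at .X./OO./..X | (0,0)=-1→XX./OO./..X*; (0,2)=-1→.XX/OO./..X; (1,2)=-1→.X./OOX/..X; (2,0)=-1→.X./OO./X.X; (2,1)=-1→.X./OO./.XX
ply 3, O at XX./OO./..X | (0,2)=+1→XXO/OO./..X*; (1,2)=+1→XX./OOO/..X; (2,0)=+1→XX./OO./O.X; (2,1)=+1→XX./OO./.OX
ply 4: XXO/OO./..X is terminal -1 (X); from .X./O../..X depth 6

O winning at [.X./O../..X]: True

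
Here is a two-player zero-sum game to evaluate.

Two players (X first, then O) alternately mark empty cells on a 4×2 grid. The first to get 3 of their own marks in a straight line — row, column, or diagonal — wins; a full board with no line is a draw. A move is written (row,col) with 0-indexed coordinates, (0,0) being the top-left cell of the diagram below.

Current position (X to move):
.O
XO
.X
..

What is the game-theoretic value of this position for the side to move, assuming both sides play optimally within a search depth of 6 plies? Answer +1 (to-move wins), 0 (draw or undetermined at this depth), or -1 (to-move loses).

value(.O/XO/.X/.., X) = +1

p1 X@[.O/XO/.X/..]: (0,0)[XO/XO/.X/..]+0 (2,0)[.O/XO/XX/..]+1* (3,0)[.O/XO/.X/X.]+0 (3,1)[.O/XO/.X/.X]+0
p2 O@[.O/XO/XX/..]: (0,0)[OO/XO/XX/..]-1* (3,0)[.O/XO/XX/O.]-1 (3,1)[.O/XO/XX/.O]-1
p3 X@[OO/XO/XX/..]: (3,0)[OO/XO/XX/X.]+1* (3,1)[OO/XO/XX/.X]+0
p4 O@[OO/XO/XX/X.] terminal -1; root [.O/XO/.X/..] d6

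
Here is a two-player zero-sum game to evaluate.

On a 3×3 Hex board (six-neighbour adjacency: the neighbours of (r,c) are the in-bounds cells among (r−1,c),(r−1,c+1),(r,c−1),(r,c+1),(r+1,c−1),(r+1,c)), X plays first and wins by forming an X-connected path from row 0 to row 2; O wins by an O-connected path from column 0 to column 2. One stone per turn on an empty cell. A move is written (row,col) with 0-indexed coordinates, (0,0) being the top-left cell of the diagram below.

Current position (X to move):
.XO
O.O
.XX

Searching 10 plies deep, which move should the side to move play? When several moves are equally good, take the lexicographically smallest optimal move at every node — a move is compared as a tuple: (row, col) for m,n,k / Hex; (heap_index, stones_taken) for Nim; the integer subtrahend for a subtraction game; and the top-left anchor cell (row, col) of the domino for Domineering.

X's best at [.XO/O.O/.XX]: (1,1)

ply 1, X at .XO/O.O/.XX | (0,0)=-1→XXO/O.O/.XX; (1,1)=+1→.XO/OXO/.XX*; (2,0)=-1→.XO/O.O/XXX
ply 2: .XO/OXO/.XX is terminal -1 (O); from .XO/O.O/.XX depth 10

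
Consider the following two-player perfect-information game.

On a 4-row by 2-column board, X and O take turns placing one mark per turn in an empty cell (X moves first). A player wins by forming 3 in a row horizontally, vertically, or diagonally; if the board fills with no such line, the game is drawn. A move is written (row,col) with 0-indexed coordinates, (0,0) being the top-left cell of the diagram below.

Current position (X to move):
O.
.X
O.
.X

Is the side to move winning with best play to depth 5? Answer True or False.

ply 1, X at O./.X/O./.X | (0,1)=-1→OX/.X/O./.X; (1,0)=+0→O./XX/O./.X; (2,1)=+1→O./.X/OX/.X*; (3,0)=-1→O./.X/O./XX
ply 2: O./.X/OX/.X is terminal -1 (O); from O./.X/O./.X depth 5

X winning at [O./.X/O./.X]: True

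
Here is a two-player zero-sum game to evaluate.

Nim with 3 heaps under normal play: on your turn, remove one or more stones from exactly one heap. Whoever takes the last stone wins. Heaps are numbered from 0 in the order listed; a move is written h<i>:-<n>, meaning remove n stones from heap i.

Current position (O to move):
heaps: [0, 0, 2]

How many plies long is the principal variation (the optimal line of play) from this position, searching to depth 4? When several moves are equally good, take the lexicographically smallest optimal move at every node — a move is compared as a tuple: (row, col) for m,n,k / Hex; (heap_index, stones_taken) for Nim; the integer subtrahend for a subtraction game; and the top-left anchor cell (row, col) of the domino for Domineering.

[(0,0,2)] O move#1: h2:-1:-1/(0,0,1), h2:-2:+1/(0,0,0)*
[(0,0,0)] end (terminal -1, X#2); searched (0,0,2) to 4

PV length from [(0,0,2)]: 1 ply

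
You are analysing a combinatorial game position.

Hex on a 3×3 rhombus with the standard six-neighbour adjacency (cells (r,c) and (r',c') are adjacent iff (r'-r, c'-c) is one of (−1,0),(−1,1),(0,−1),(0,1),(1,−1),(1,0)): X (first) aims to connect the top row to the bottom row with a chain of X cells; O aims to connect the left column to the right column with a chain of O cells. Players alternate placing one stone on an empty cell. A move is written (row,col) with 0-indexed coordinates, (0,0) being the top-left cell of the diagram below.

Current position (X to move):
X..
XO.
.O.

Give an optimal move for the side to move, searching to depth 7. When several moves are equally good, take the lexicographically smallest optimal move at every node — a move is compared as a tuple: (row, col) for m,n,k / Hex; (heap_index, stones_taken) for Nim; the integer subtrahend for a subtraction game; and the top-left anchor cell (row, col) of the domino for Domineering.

X's best at [X../XO./.O.]: (2,0)

ply 1, X at X../XO./.O. | (0,1)=-1→XX./XO./.O.; (0,2)=-1→X.X/XO./.O.; (1,2)=-1→X../XOX/.O.; (2,0)=+1→X../XO./XO.*; (2,2)=-1→X../XO./.OX
ply 2: X../XO./XO. is terminal -1 (O); from X../XO./.O. depth 7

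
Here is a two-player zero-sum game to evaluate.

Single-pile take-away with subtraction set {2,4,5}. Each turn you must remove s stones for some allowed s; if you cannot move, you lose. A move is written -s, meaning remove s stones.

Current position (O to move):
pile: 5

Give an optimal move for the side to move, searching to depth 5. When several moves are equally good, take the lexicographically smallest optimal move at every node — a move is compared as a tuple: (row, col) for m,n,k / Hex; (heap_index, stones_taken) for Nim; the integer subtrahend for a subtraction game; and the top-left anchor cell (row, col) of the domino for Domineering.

[5] O move#1: -2:-1/3, -4:+1/1*, -5:+1/0
[1] end (terminal -1, X#2); searched 5 to 5

O's best at [5]: -4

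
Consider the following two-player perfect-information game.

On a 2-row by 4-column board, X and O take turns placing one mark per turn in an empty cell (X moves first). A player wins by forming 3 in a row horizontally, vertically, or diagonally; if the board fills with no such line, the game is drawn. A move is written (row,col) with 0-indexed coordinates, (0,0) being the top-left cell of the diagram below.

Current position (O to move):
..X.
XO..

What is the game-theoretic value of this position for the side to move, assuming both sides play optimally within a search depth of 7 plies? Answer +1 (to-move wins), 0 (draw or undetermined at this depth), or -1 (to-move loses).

[..X./XO..] O move#1: (0,0):+0/O.X./XO..*, (0,1):+0/.OX./XO.., (0,3):+0/..XO/XO.., (1,2):+0/..X./XOO., (1,3):+0/..X./XO.O
[O.X./XO..] X move#2: (0,1):+0/OXX./XO..*, (0,3):+0/O.XX/XO.., (1,2):+0/O.X./XOX., (1,3):+0/O.X./XO.X
[OXX./XO..] O move#3: (0,3):+0/OXXO/XO..*, (1,2):-1/OXX./XOO., (1,3):-1/OXX./XO.O
[OXXO/XO..] X move#4: (1,2):+0/OXXO/XOX.*, (1,3):+0/OXXO/XO.X
[OXXO/XOX.] O move#5: (1,3):+0/OXXO/XOXO*
[OXXO/XOXO] end (terminal +0, X#6); searched ..X./XO.. to 7

value(..X./XO.., O) = 0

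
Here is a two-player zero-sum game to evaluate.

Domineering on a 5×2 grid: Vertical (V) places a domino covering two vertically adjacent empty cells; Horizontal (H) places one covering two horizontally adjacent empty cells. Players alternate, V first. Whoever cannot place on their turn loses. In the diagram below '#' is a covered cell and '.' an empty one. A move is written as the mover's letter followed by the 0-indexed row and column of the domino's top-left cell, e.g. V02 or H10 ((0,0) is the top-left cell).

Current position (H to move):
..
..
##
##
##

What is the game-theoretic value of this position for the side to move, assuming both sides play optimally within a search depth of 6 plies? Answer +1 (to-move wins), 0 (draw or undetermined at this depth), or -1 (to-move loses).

value(../../##/##/##, H) = +1

[../../##/##/##] H move#1: H00:+1/##/../##/##/##*, H10:+1/../##/##/##/##
[##/../##/##/##] end (terminal -1, V#2); searched ../../##/##/## to 6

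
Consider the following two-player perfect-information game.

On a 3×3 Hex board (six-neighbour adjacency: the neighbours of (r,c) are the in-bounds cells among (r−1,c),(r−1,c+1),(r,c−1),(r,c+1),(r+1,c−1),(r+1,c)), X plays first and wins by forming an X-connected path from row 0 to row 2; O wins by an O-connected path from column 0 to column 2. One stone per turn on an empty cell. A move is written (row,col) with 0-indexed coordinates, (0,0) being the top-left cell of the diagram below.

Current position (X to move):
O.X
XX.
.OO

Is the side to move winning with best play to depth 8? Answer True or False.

p1 X@[O.X/XX./.OO]: (0,1)[OXX/XX./.OO]-1 (1,2)[O.X/XXX/.OO]-1 (2,0)[O.X/XX./XOO]+1*
p2 O@[O.X/XX./XOO] terminal -1; root [O.X/XX./.OO] d8

X winning at [O.X/XX./.OO]: True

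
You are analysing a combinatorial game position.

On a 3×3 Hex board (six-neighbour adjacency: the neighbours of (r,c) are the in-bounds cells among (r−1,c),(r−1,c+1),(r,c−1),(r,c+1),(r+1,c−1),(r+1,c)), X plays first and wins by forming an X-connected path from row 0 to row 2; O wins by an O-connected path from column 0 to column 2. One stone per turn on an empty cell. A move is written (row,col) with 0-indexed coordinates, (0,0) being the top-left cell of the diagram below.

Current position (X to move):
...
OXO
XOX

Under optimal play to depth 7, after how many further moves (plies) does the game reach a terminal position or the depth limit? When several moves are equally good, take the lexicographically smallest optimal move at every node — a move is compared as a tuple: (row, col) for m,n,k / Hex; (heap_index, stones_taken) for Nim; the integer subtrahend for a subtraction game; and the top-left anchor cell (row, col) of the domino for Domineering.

PV length from [.../OXO/XOX]: 3 plies

ply 1, X at .../OXO/XOX | (0,0)=+1→X../OXO/XOX*; (0,1)=+1→.X./OXO/XOX; (0,2)=+1→..X/OXO/XOX
ply 2, O at X../OXO/XOX | (0,1)=-1→XO./OXO/XOX*; (0,2)=-1→X.O/OXO/XOX
ply 3, X at XO./OXO/XOX | (0,2)=+1→XOX/OXO/XOX*
ply 4: XOX/OXO/XOX is terminal -1 (O); from .../OXO/XOX depth 7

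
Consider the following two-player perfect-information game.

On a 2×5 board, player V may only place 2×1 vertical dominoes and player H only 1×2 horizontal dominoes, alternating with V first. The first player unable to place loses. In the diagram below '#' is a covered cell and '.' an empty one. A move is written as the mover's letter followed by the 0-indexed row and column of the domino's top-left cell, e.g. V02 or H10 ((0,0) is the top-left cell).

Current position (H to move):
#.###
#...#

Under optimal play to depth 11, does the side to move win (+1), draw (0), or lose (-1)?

[#.###/#...#] H move#1: H11:+1/#.###/###.#*, H12:-1/#.###/#.###
[#.###/###.#] end (terminal -1, V#2); searched #.###/#...# to 11

value(#.###/#...#, H) = +1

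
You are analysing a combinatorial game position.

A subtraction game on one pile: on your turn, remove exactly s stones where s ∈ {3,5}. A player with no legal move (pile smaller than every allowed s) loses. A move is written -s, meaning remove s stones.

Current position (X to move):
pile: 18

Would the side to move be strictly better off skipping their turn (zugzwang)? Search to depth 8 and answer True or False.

ply 1, X at 18 | -3=-1→15*; -5=-1→13
ply 2, O at 15 | -3=-1→12; -5=+1→10*
ply 3, X at 10 | -3=-1→7*; -5=-1→5
ply 4, O at 7 | -3=-1→4; -5=+1→2*
ply 5: 2 is terminal -1 (X); from 18 depth 8
suppose X passes — search the same position with O to move:
pass> ply 1, O at 18 | -3=-1→15*; -5=-1→13
pass> ply 2, X at 15 | -3=-1→12; -5=+1→10*
pass> ply 3, O at 10 | -3=-1→7*; -5=-1→5
pass> ply 4, X at 7 | -3=-1→4; -5=+1→2*
pass> ply 5: 2 is terminal -1 (O); from 18 depth 8
for X: play -1, pass +1

zugzwang(18, X) = True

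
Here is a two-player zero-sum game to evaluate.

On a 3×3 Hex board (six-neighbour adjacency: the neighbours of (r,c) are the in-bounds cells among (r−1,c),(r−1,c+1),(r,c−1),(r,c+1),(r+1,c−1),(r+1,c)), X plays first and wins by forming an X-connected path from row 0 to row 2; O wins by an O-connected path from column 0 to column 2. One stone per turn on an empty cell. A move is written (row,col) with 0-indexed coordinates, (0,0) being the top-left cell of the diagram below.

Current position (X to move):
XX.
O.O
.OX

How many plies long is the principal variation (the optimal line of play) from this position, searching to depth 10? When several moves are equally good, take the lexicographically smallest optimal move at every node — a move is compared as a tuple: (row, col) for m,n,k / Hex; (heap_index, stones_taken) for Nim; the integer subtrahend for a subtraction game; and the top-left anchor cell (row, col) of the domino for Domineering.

ply 1, X at XX./O.O/.OX | (0,2)=-1→XXX/O.O/.OX*; (1,1)=-1→XX./OXO/.OX; (2,0)=-1→XX./O.O/XOX
ply 2, O at XXX/O.O/.OX | (1,1)=+1→XXX/OOO/.OX*; (2,0)=+1→XXX/O.O/OOX
ply 3: XXX/OOO/.OX is terminal -1 (X); from XX./O.O/.OX depth 10

PV length from [XX./O.O/.OX]: 2 plies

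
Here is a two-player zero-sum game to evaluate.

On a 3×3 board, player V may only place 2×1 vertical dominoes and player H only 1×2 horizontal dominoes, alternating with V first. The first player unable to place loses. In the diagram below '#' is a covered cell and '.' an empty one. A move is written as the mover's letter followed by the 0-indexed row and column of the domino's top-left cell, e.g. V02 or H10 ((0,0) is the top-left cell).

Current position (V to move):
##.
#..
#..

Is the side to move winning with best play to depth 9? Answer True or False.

V winning at [##./#../#..]: True

p1 V@[##./#../#..]: V02[###/#.#/#..]-1 V11[##./##./##.]+1* V12[##./#.#/#.#]+1
p2 H@[##./##./##.] terminal -1; root [##./#../#..] d9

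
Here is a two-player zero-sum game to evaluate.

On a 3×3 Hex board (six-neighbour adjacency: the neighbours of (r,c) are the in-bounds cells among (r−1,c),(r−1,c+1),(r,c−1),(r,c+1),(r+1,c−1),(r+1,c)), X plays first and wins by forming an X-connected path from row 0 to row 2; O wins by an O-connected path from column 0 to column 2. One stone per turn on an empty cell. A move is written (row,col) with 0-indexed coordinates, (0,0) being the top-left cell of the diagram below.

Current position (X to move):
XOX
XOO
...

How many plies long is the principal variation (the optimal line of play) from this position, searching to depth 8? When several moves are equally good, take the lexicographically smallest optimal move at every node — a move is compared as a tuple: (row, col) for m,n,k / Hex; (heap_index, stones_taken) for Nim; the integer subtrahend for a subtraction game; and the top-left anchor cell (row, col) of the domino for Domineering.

PV length from [XOX/XOO/...]: 1 ply

p1 X@[XOX/XOO/...]: (2,0)[XOX/XOO/X..]+1* (2,1)[XOX/XOO/.X.]-1 (2,2)[XOX/XOO/..X]-1
p2 O@[XOX/XOO/X..] terminal -1; root [XOX/XOO/...] d8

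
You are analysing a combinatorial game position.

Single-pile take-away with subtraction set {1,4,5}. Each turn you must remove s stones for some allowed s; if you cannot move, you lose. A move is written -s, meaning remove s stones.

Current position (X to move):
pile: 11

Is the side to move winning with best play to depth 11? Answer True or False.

X winning at [11]: True

p1 X@[11]: -1[10]+1* -4[7]-1 -5[6]-1
p2 O@[10]: -1[9]-1* -4[6]-1 -5[5]-1
p3 X@[9]: -1[8]+1* -4[5]-1 -5[4]-1
p4 O@[8]: -1[7]-1* -4[4]-1 -5[3]-1
p5 X@[7]: -1[6]-1 -4[3]-1 -5[2]+1*
p6 O@[2]: -1[1]-1*
p7 X@[1]: -1[0]+1*
p8 O@[0] terminal -1; root [11] d11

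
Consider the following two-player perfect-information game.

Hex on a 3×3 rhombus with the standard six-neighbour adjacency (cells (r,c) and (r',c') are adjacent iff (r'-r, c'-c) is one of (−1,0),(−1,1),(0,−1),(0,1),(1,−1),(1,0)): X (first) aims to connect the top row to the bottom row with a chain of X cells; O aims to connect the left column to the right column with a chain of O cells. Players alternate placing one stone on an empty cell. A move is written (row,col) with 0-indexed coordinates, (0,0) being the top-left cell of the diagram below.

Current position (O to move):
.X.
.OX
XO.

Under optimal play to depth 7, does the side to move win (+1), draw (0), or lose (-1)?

value(.X./.OX/XO., O) = +1

p1 O@[.X./.OX/XO.]: (0,0)[OX./.OX/XO.]-1 (0,2)[.XO/.OX/XO.]-1 (1,0)[.X./OOX/XO.]+1* (2,2)[.X./.OX/XOO]-1
p2 X@[.X./OOX/XO.]: (0,0)[XX./OOX/XO.]-1* (0,2)[.XX/OOX/XO.]-1 (2,2)[.X./OOX/XOX]-1
p3 O@[XX./OOX/XO.]: (0,2)[XXO/OOX/XO.]+1* (2,2)[XX./OOX/XOO]+1
p4 X@[XXO/OOX/XO.] terminal -1; root [.X./.OX/XO.] d7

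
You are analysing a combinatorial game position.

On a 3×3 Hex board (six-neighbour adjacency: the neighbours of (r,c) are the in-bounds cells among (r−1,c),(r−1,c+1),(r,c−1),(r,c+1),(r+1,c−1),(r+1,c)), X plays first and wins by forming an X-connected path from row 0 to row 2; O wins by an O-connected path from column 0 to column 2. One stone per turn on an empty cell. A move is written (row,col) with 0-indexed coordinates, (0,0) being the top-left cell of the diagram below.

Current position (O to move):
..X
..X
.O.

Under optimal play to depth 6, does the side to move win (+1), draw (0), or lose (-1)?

value(..X/..X/.O., O) = -1

ply 1, O at ..X/..X/.O. | (0,0)=-1→O.X/..X/.O.*; (0,1)=-1→.OX/..X/.O.; (1,0)=-1→..X/O.X/.O.; (1,1)=-1→..X/.OX/.O.; (2,0)=-1→..X/..X/OO.; (2,2)=-1→..X/..X/.OO
ply 2, X at O.X/..X/.O. | (0,1)=+1→OXX/..X/.O.*; (1,0)=+1→O.X/X.X/.O.; (1,1)=+1→O.X/.XX/.O.; (2,0)=+1→O.X/..X/XO.; (2,2)=+1→O.X/..X/.OX
ply 3, O at OXX/..X/.O. | (1,0)=-1→OXX/O.X/.O.*; (1,1)=-1→OXX/.OX/.O.; (2,0)=-1→OXX/..X/OO.; (2,2)=-1→OXX/..X/.OO
ply 4, X at OXX/O.X/.O. | (1,1)=+1→OXX/OXX/.O.*; (2,0)=+1→OXX/O.X/XO.; (2,2)=+1→OXX/O.X/.OX
ply 5, O at OXX/OXX/.O. | (2,0)=-1→OXX/OXX/OO.*; (2,2)=-1→OXX/OXX/.OO
ply 6, X at OXX/OXX/OO. | (2,2)=+1→OXX/OXX/OOX*
ply 7: OXX/OXX/OOX is terminal -1 (O); from ..X/..X/.O. depth 6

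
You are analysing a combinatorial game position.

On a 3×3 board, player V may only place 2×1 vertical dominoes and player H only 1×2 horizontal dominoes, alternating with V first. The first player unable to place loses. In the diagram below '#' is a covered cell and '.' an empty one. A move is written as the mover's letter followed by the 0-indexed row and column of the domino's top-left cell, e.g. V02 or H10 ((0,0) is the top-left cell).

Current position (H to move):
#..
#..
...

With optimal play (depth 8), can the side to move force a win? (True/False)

H winning at [#../#../...]: True

[#../#../...] H move#1: H01:-1/###/#../..., H11:+1/#../###/...*, H20:-1/#../#../##., H21:-1/#../#../.##
[#../###/...] end (terminal -1, V#2); searched #../#../... to 8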